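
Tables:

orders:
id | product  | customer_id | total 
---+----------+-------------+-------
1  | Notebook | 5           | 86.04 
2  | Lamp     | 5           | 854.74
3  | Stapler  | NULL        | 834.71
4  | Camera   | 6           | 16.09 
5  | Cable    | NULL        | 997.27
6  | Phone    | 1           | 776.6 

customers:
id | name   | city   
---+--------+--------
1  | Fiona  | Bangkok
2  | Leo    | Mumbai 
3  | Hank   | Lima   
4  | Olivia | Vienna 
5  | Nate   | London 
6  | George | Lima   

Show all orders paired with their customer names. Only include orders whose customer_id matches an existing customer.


INNER JOIN keeps only orders rows whose customer_id matches an id in customers. Walk through each order:
  - order 1 (Notebook): customer_id=5 -> matches Nate
  - order 2 (Lamp): customer_id=5 -> matches Nate
  - order 3 (Stapler): customer_id=NULL, no match -> dropped
  - order 4 (Camera): customer_id=6 -> matches George
  - order 5 (Cable): customer_id=NULL, no match -> dropped
  - order 6 (Phone): customer_id=1 -> matches Fiona
So 2 of 6 rows are dropped.

SQL:
SELECT a.product, b.name AS customer
FROM orders a
INNER JOIN customers b ON a.customer_id = b.id

Result:
product  | customer
---------+---------
Notebook | Nate    
Lamp     | Nate    
Camera   | George  
Phone    | Fiona   


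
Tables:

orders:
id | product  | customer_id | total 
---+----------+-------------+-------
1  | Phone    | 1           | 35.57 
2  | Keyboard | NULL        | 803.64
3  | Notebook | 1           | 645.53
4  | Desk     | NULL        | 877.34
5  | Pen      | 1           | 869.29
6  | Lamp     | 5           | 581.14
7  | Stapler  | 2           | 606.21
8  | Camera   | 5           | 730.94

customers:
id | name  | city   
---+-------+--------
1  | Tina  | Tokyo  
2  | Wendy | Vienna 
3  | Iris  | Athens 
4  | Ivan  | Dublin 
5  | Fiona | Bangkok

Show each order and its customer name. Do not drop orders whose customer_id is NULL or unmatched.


LEFT JOIN keeps every row from orders (the left table); where customer_id has no match in customers, the customer columns become NULL. Walk through each order:
  - order 1 (Phone): customer_id=1 -> matches Tina
  - order 2 (Keyboard): customer_id=NULL, no match -> kept with NULL
  - order 3 (Notebook): customer_id=1 -> matches Tina
  - order 4 (Desk): customer_id=NULL, no match -> kept with NULL
  - order 5 (Pen): customer_id=1 -> matches Tina
  - order 6 (Lamp): customer_id=5 -> matches Fiona
  - order 7 (Stapler): customer_id=2 -> matches Wendy
  - order 8 (Camera): customer_id=5 -> matches Fiona
All 8 rows appear; 2 have NULL customer.

SQL:
SELECT a.product, b.name AS customer
FROM orders a
LEFT JOIN customers b ON a.customer_id = b.id

Result:
product  | customer
---------+---------
Phone    | Tina    
Keyboard | NULL    
Notebook | Tina    
Desk     | NULL    
Pen      | Tina    
Lamp     | Fiona   
Stapler  | Wendy   
Camera   | Fiona   


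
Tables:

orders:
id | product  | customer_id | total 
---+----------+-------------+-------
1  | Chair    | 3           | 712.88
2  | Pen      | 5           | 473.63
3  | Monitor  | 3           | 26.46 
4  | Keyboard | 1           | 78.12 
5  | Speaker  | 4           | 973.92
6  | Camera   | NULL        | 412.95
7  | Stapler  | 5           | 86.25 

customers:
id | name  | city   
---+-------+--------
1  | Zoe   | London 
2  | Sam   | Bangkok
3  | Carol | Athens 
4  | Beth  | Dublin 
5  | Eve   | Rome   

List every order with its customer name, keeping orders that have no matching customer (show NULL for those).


LEFT JOIN keeps every row from orders (the left table); where customer_id has no match in customers, the customer columns become NULL. Walk through each order:
  - order 1 (Chair): customer_id=3 -> matches Carol
  - order 2 (Pen): customer_id=5 -> matches Eve
  - order 3 (Monitor): customer_id=3 -> matches Carol
  - order 4 (Keyboard): customer_id=1 -> matches Zoe
  - order 5 (Speaker): customer_id=4 -> matches Beth
  - order 6 (Camera): customer_id=NULL, no match -> kept with NULL
  - order 7 (Stapler): customer_id=5 -> matches Eve
All 7 rows appear; 1 has NULL customer.

SQL:
SELECT a.product, b.name AS customer
FROM orders a
LEFT JOIN customers b ON a.customer_id = b.id

Result:
product  | customer
---------+---------
Chair    | Carol   
Pen      | Eve     
Monitor  | Carol   
Keyboard | Zoe     
Speaker  | Beth    
Camera   | NULL    
Stapler  | Eve     


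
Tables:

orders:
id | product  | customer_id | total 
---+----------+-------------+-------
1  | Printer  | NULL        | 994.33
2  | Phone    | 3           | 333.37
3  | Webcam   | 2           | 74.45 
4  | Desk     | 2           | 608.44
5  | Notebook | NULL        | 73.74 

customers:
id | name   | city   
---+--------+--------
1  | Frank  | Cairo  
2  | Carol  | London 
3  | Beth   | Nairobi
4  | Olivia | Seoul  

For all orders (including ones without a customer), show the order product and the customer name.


LEFT JOIN keeps every row from orders (the left table); where customer_id has no match in customers, the customer columns become NULL. Walk through each order:
  - order 1 (Printer): customer_id=NULL, no match -> kept with NULL
  - order 2 (Phone): customer_id=3 -> matches Beth
  - order 3 (Webcam): customer_id=2 -> matches Carol
  - order 4 (Desk): customer_id=2 -> matches Carol
  - order 5 (Notebook): customer_id=NULL, no match -> kept with NULL
All 5 rows appear; 2 have NULL customer.

SQL:
SELECT a.product, b.name AS customer
FROM orders a
LEFT JOIN customers b ON a.customer_id = b.id

Result:
product  | customer
---------+---------
Printer  | NULL    
Phone    | Beth    
Webcam   | Carol   
Desk     | Carol   
Notebook | NULL    


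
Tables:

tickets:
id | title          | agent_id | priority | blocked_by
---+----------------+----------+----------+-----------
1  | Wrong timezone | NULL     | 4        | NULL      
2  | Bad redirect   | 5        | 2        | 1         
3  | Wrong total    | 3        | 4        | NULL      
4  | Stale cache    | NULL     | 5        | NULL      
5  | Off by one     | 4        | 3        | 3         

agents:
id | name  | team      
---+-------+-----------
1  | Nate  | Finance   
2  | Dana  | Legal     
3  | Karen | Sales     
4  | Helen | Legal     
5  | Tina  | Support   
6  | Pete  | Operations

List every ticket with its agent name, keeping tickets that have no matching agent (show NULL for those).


LEFT JOIN keeps every row from tickets (the left table); where agent_id has no match in agents, the agent columns become NULL. Walk through each ticket:
  - ticket 1 (Wrong timezone): agent_id=NULL, no match -> kept with NULL
  - ticket 2 (Bad redirect): agent_id=5 -> matches Tina
  - ticket 3 (Wrong total): agent_id=3 -> matches Karen
  - ticket 4 (Stale cache): agent_id=NULL, no match -> kept with NULL
  - ticket 5 (Off by one): agent_id=4 -> matches Helen
All 5 rows appear; 2 have NULL agent.

SQL:
SELECT a.title, b.name AS agent
FROM tickets a
LEFT JOIN agents b ON a.agent_id = b.id

Result:
title          | agent
---------------+------
Wrong timezone | NULL 
Bad redirect   | Tina 
Wrong total    | Karen
Stale cache    | NULL 
Off by one     | Helen


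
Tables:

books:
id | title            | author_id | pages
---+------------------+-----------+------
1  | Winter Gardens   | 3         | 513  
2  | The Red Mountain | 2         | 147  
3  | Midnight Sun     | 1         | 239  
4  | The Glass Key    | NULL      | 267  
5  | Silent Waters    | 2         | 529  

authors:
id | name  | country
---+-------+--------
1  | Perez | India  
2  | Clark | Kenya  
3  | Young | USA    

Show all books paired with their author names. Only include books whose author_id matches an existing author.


INNER JOIN keeps only books rows whose author_id matches an id in authors. Walk through each book:
  - book 1 (Winter Gardens): author_id=3 -> matches Young
  - book 2 (The Red Mountain): author_id=2 -> matches Clark
  - book 3 (Midnight Sun): author_id=1 -> matches Perez
  - book 4 (The Glass Key): author_id=NULL, no match -> dropped
  - book 5 (Silent Waters): author_id=2 -> matches Clark
So 1 of 5 rows is dropped.

SQL:
SELECT a.title, b.name AS author
FROM books a
INNER JOIN authors b ON a.author_id = b.id

Result:
title            | author
-----------------+-------
Winter Gardens   | Young 
The Red Mountain | Clark 
Midnight Sun     | Perez 
Silent Waters    | Clark 


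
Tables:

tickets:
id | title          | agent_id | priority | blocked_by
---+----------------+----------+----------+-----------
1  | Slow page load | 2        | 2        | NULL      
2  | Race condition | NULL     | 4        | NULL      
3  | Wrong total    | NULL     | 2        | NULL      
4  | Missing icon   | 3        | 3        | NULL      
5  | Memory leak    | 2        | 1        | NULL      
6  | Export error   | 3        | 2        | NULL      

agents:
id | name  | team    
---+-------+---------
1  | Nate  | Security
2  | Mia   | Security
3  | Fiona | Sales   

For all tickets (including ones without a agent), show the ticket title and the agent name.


LEFT JOIN keeps every row from tickets (the left table); where agent_id has no match in agents, the agent columns become NULL. Walk through each ticket:
  - ticket 1 (Slow page load): agent_id=2 -> matches Mia
  - ticket 2 (Race condition): agent_id=NULL, no match -> kept with NULL
  - ticket 3 (Wrong total): agent_id=NULL, no match -> kept with NULL
  - ticket 4 (Missing icon): agent_id=3 -> matches Fiona
  - ticket 5 (Memory leak): agent_id=2 -> matches Mia
  - ticket 6 (Export error): agent_id=3 -> matches Fiona
All 6 rows appear; 2 have NULL agent.

SQL:
SELECT a.title, b.name AS agent
FROM tickets a
LEFT JOIN agents b ON a.agent_id = b.id

Result:
title          | agent
---------------+------
Slow page load | Mia  
Race condition | NULL 
Wrong total    | NULL 
Missing icon   | Fiona
Memory leak    | Mia  
Export error   | Fiona


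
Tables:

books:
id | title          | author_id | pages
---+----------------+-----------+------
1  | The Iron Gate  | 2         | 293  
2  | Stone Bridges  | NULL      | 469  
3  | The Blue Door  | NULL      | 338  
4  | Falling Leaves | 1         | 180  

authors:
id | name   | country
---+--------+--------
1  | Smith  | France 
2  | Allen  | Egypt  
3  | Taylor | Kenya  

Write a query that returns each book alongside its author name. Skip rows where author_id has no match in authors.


INNER JOIN keeps only books rows whose author_id matches an id in authors. Walk through each book:
  - book 1 (The Iron Gate): author_id=2 -> matches Allen
  - book 2 (Stone Bridges): author_id=NULL, no match -> dropped
  - book 3 (The Blue Door): author_id=NULL, no match -> dropped
  - book 4 (Falling Leaves): author_id=1 -> matches Smith
So 2 of 4 rows are dropped.

SQL:
SELECT a.title, b.name AS author
FROM books a
INNER JOIN authors b ON a.author_id = b.id

Result:
title          | author
---------------+-------
The Iron Gate  | Allen 
Falling Leaves | Smith 


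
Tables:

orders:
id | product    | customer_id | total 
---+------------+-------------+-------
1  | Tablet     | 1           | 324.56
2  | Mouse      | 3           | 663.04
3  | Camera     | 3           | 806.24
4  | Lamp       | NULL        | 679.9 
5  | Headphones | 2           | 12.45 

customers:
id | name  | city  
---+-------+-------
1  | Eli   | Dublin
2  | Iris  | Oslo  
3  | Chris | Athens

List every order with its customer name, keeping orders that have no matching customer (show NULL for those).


LEFT JOIN keeps every row from orders (the left table); where customer_id has no match in customers, the customer columns become NULL. Walk through each order:
  - order 1 (Tablet): customer_id=1 -> matches Eli
  - order 2 (Mouse): customer_id=3 -> matches Chris
  - order 3 (Camera): customer_id=3 -> matches Chris
  - order 4 (Lamp): customer_id=NULL, no match -> kept with NULL
  - order 5 (Headphones): customer_id=2 -> matches Iris
All 5 rows appear; 1 has NULL customer.

SQL:
SELECT a.product, b.name AS customer
FROM orders a
LEFT JOIN customers b ON a.customer_id = b.id

Result:
product    | customer
-----------+---------
Tablet     | Eli     
Mouse      | Chris   
Camera     | Chris   
Lamp       | NULL    
Headphones | Iris    


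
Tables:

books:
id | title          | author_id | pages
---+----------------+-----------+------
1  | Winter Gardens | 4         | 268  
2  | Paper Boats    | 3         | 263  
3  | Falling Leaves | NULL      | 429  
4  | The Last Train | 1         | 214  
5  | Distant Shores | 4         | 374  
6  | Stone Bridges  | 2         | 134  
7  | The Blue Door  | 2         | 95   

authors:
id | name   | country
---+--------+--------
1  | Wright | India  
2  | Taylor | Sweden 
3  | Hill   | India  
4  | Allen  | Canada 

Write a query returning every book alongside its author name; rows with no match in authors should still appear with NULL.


LEFT JOIN keeps every row from books (the left table); where author_id has no match in authors, the author columns become NULL. Walk through each book:
  - book 1 (Winter Gardens): author_id=4 -> matches Allen
  - book 2 (Paper Boats): author_id=3 -> matches Hill
  - book 3 (Falling Leaves): author_id=NULL, no match -> kept with NULL
  - book 4 (The Last Train): author_id=1 -> matches Wright
  - book 5 (Distant Shores): author_id=4 -> matches Allen
  - book 6 (Stone Bridges): author_id=2 -> matches Taylor
  - book 7 (The Blue Door): author_id=2 -> matches Taylor
All 7 rows appear; 1 has NULL author.

SQL:
SELECT a.title, b.name AS author
FROM books a
LEFT JOIN authors b ON a.author_id = b.id

Result:
title          | author
---------------+-------
Winter Gardens | Allen 
Paper Boats    | Hill  
Falling Leaves | NULL  
The Last Train | Wright
Distant Shores | Allen 
Stone Bridges  | Taylor
The Blue Door  | Taylor


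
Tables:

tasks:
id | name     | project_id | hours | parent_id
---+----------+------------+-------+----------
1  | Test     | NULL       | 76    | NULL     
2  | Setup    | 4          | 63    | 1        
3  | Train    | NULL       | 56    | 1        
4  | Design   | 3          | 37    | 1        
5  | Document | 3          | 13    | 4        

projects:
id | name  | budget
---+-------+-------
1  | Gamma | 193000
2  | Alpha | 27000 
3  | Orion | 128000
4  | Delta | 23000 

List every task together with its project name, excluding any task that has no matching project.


INNER JOIN keeps only tasks rows whose project_id matches an id in projects. Walk through each task:
  - task 1 (Test): project_id=NULL, no match -> dropped
  - task 2 (Setup): project_id=4 -> matches Delta
  - task 3 (Train): project_id=NULL, no match -> dropped
  - task 4 (Design): project_id=3 -> matches Orion
  - task 5 (Document): project_id=3 -> matches Orion
So 2 of 5 rows are dropped.

SQL:
SELECT a.name, b.name AS project
FROM tasks a
INNER JOIN projects b ON a.project_id = b.id

Result:
name     | project
---------+--------
Setup    | Delta  
Design   | Orion  
Document | Orion  


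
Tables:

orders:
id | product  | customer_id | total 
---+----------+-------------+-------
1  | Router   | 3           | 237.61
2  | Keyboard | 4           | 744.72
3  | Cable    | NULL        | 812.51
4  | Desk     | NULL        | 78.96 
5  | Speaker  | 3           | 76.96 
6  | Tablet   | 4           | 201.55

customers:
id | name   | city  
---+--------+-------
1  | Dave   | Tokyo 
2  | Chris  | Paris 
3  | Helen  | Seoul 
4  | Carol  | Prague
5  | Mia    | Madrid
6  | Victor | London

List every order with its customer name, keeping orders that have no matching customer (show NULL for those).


LEFT JOIN keeps every row from orders (the left table); where customer_id has no match in customers, the customer columns become NULL. Walk through each order:
  - order 1 (Router): customer_id=3 -> matches Helen
  - order 2 (Keyboard): customer_id=4 -> matches Carol
  - order 3 (Cable): customer_id=NULL, no match -> kept with NULL
  - order 4 (Desk): customer_id=NULL, no match -> kept with NULL
  - order 5 (Speaker): customer_id=3 -> matches Helen
  - order 6 (Tablet): customer_id=4 -> matches Carol
All 6 rows appear; 2 have NULL customer.

SQL:
SELECT a.product, b.name AS customer
FROM orders a
LEFT JOIN customers b ON a.customer_id = b.id

Result:
product  | customer
---------+---------
Router   | Helen   
Keyboard | Carol   
Cable    | NULL    
Desk     | NULL    
Speaker  | Helen   
Tablet   | Carol   


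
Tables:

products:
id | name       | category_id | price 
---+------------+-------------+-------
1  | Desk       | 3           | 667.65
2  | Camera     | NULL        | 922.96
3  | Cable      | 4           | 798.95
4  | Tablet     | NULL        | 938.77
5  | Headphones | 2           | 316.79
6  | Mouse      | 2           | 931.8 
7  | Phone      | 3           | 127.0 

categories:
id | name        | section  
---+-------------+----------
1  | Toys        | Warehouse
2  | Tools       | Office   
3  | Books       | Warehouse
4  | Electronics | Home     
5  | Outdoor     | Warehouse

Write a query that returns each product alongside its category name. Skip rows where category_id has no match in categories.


INNER JOIN keeps only products rows whose category_id matches an id in categories. Walk through each product:
  - product 1 (Desk): category_id=3 -> matches Books
  - product 2 (Camera): category_id=NULL, no match -> dropped
  - product 3 (Cable): category_id=4 -> matches Electronics
  - product 4 (Tablet): category_id=NULL, no match -> dropped
  - product 5 (Headphones): category_id=2 -> matches Tools
  - product 6 (Mouse): category_id=2 -> matches Tools
  - product 7 (Phone): category_id=3 -> matches Books
So 2 of 7 rows are dropped.

SQL:
SELECT a.name, b.name AS category
FROM products a
INNER JOIN categories b ON a.category_id = b.id

Result:
name       | category   
-----------+------------
Desk       | Books      
Cable      | Electronics
Headphones | Tools      
Mouse      | Tools      
Phone      | Books      


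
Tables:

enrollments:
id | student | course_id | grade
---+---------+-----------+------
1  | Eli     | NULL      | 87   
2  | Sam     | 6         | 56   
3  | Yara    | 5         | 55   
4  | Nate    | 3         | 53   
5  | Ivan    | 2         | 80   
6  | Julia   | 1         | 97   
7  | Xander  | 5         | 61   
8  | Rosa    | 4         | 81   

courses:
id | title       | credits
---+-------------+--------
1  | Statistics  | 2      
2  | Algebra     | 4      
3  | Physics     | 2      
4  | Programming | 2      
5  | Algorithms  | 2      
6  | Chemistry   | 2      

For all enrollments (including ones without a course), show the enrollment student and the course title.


LEFT JOIN keeps every row from enrollments (the left table); where course_id has no match in courses, the course columns become NULL. Walk through each enrollment:
  - enrollment 1 (Eli): course_id=NULL, no match -> kept with NULL
  - enrollment 2 (Sam): course_id=6 -> matches Chemistry
  - enrollment 3 (Yara): course_id=5 -> matches Algorithms
  - enrollment 4 (Nate): course_id=3 -> matches Physics
  - enrollment 5 (Ivan): course_id=2 -> matches Algebra
  - enrollment 6 (Julia): course_id=1 -> matches Statistics
  - enrollment 7 (Xander): course_id=5 -> matches Algorithms
  - enrollment 8 (Rosa): course_id=4 -> matches Programming
All 8 rows appear; 1 has NULL course.

SQL:
SELECT a.student, b.title AS course
FROM enrollments a
LEFT JOIN courses b ON a.course_id = b.id

Result:
student | course     
--------+------------
Eli     | NULL       
Sam     | Chemistry  
Yara    | Algorithms 
Nate    | Physics    
Ivan    | Algebra    
Julia   | Statistics 
Xander  | Algorithms 
Rosa    | Programming


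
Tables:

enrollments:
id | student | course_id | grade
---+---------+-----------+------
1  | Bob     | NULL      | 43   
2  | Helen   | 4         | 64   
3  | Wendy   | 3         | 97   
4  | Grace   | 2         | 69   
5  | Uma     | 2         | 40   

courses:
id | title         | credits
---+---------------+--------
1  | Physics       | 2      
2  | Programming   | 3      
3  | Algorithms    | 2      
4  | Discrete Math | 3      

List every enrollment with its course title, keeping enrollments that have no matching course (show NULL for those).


LEFT JOIN keeps every row from enrollments (the left table); where course_id has no match in courses, the course columns become NULL. Walk through each enrollment:
  - enrollment 1 (Bob): course_id=NULL, no match -> kept with NULL
  - enrollment 2 (Helen): course_id=4 -> matches Discrete Math
  - enrollment 3 (Wendy): course_id=3 -> matches Algorithms
  - enrollment 4 (Grace): course_id=2 -> matches Programming
  - enrollment 5 (Uma): course_id=2 -> matches Programming
All 5 rows appear; 1 has NULL course.

SQL:
SELECT a.student, b.title AS course
FROM enrollments a
LEFT JOIN courses b ON a.course_id = b.id

Result:
student | course       
--------+--------------
Bob     | NULL         
Helen   | Discrete Math
Wendy   | Algorithms   
Grace   | Programming  
Uma     | Programming  


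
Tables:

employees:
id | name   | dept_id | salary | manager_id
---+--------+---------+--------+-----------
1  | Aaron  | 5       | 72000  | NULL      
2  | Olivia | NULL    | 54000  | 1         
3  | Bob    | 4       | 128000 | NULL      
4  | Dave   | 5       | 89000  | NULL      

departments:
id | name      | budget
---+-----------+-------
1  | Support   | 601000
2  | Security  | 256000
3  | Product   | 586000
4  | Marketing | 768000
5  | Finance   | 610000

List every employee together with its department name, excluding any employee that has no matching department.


INNER JOIN keeps only employees rows whose dept_id matches an id in departments. Walk through each employee:
  - employee 1 (Aaron): dept_id=5 -> matches Finance
  - employee 2 (Olivia): dept_id=NULL, no match -> dropped
  - employee 3 (Bob): dept_id=4 -> matches Marketing
  - employee 4 (Dave): dept_id=5 -> matches Finance
So 1 of 4 rows is dropped.

SQL:
SELECT a.name, b.name AS department
FROM employees a
INNER JOIN departments b ON a.dept_id = b.id

Result:
name  | department
------+-----------
Aaron | Finance   
Bob   | Marketing 
Dave  | Finance   


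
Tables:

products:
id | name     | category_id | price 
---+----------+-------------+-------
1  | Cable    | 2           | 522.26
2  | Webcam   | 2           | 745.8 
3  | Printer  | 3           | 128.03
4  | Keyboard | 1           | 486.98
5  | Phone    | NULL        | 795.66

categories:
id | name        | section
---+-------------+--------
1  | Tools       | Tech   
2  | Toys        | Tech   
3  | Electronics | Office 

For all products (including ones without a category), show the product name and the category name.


LEFT JOIN keeps every row from products (the left table); where category_id has no match in categories, the category columns become NULL. Walk through each product:
  - product 1 (Cable): category_id=2 -> matches Toys
  - product 2 (Webcam): category_id=2 -> matches Toys
  - product 3 (Printer): category_id=3 -> matches Electronics
  - product 4 (Keyboard): category_id=1 -> matches Tools
  - product 5 (Phone): category_id=NULL, no match -> kept with NULL
All 5 rows appear; 1 has NULL category.

SQL:
SELECT a.name, b.name AS category
FROM products a
LEFT JOIN categories b ON a.category_id = b.id

Result:
name     | category   
---------+------------
Cable    | Toys       
Webcam   | Toys       
Printer  | Electronics
Keyboard | Tools      
Phone    | NULL       


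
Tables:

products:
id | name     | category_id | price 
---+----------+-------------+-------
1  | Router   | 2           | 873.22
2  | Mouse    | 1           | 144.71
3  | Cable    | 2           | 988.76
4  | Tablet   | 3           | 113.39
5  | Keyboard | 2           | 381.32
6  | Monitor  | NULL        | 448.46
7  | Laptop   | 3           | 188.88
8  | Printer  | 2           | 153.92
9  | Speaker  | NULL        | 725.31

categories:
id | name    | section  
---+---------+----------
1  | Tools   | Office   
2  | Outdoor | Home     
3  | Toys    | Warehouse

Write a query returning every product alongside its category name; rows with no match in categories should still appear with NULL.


LEFT JOIN keeps every row from products (the left table); where category_id has no match in categories, the category columns become NULL. Walk through each product:
  - product 1 (Router): category_id=2 -> matches Outdoor
  - product 2 (Mouse): category_id=1 -> matches Tools
  - product 3 (Cable): category_id=2 -> matches Outdoor
  - product 4 (Tablet): category_id=3 -> matches Toys
  - product 5 (Keyboard): category_id=2 -> matches Outdoor
  - product 6 (Monitor): category_id=NULL, no match -> kept with NULL
  - product 7 (Laptop): category_id=3 -> matches Toys
  - product 8 (Printer): category_id=2 -> matches Outdoor
  - product 9 (Speaker): category_id=NULL, no match -> kept with NULL
All 9 rows appear; 2 have NULL category.

SQL:
SELECT a.name, b.name AS category
FROM products a
LEFT JOIN categories b ON a.category_id = b.id

Result:
name     | category
---------+---------
Router   | Outdoor 
Mouse    | Tools   
Cable    | Outdoor 
Tablet   | Toys    
Keyboard | Outdoor 
Monitor  | NULL    
Laptop   | Toys    
Printer  | Outdoor 
Speaker  | NULL    


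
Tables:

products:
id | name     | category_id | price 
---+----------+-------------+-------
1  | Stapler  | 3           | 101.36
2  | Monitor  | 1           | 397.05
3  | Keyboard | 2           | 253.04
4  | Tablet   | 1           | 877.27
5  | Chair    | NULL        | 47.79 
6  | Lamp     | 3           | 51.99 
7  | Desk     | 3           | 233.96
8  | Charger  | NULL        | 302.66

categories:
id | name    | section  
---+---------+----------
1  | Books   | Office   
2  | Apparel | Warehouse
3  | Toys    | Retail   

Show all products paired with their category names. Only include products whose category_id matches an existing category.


INNER JOIN keeps only products rows whose category_id matches an id in categories. Walk through each product:
  - product 1 (Stapler): category_id=3 -> matches Toys
  - product 2 (Monitor): category_id=1 -> matches Books
  - product 3 (Keyboard): category_id=2 -> matches Apparel
  - product 4 (Tablet): category_id=1 -> matches Books
  - product 5 (Chair): category_id=NULL, no match -> dropped
  - product 6 (Lamp): category_id=3 -> matches Toys
  - product 7 (Desk): category_id=3 -> matches Toys
  - product 8 (Charger): category_id=NULL, no match -> dropped
So 2 of 8 rows are dropped.

SQL:
SELECT a.name, b.name AS category
FROM products a
INNER JOIN categories b ON a.category_id = b.id

Result:
name     | category
---------+---------
Stapler  | Toys    
Monitor  | Books   
Keyboard | Apparel 
Tablet   | Books   
Lamp     | Toys    
Desk     | Toys    


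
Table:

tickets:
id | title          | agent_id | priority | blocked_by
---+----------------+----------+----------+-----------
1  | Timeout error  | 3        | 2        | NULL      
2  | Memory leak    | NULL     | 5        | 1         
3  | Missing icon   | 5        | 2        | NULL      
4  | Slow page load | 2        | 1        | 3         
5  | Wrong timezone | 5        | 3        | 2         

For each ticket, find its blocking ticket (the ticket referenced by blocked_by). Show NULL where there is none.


This is a self-join: tickets is joined to a second copy of itself, matching each row's blocked_by to another row's id. Use LEFT JOIN so rows with blocked_by=NULL are kept.
  - ticket 1 (Timeout error): blocked_by=NULL -> NULL
  - ticket 2 (Memory leak): blocked_by=1 -> Timeout error
  - ticket 3 (Missing icon): blocked_by=NULL -> NULL
  - ticket 4 (Slow page load): blocked_by=3 -> Missing icon
  - ticket 5 (Wrong timezone): blocked_by=2 -> Memory leak

SQL:
SELECT a.title AS item, b.title AS blocked_by
FROM tickets a
LEFT JOIN tickets b ON a.blocked_by = b.id

Result:
item           | blocked_by   
---------------+--------------
Timeout error  | NULL         
Memory leak    | Timeout error
Missing icon   | NULL         
Slow page load | Missing icon 
Wrong timezone | Memory leak  


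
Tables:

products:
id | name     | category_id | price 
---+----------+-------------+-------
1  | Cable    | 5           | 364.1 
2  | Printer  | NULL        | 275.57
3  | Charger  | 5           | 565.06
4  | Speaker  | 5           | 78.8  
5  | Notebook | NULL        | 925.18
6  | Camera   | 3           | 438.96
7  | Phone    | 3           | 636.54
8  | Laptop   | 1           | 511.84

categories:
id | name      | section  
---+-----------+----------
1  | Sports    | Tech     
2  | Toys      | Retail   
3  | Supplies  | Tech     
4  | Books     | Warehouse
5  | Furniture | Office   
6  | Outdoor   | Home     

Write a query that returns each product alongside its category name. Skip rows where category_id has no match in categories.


INNER JOIN keeps only products rows whose category_id matches an id in categories. Walk through each product:
  - product 1 (Cable): category_id=5 -> matches Furniture
  - product 2 (Printer): category_id=NULL, no match -> dropped
  - product 3 (Charger): category_id=5 -> matches Furniture
  - product 4 (Speaker): category_id=5 -> matches Furniture
  - product 5 (Notebook): category_id=NULL, no match -> dropped
  - product 6 (Camera): category_id=3 -> matches Supplies
  - product 7 (Phone): category_id=3 -> matches Supplies
  - product 8 (Laptop): category_id=1 -> matches Sports
So 2 of 8 rows are dropped.

SQL:
SELECT a.name, b.name AS category
FROM products a
INNER JOIN categories b ON a.category_id = b.id

Result:
name    | category 
--------+----------
Cable   | Furniture
Charger | Furniture
Speaker | Furniture
Camera  | Supplies 
Phone   | Supplies 
Laptop  | Sports   


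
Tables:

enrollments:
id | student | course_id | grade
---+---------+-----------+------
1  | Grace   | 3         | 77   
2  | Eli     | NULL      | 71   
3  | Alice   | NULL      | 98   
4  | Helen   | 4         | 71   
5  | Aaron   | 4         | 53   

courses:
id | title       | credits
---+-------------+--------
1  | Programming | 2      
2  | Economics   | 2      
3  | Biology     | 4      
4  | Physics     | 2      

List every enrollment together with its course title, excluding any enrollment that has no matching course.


INNER JOIN keeps only enrollments rows whose course_id matches an id in courses. Walk through each enrollment:
  - enrollment 1 (Grace): course_id=3 -> matches Biology
  - enrollment 2 (Eli): course_id=NULL, no match -> dropped
  - enrollment 3 (Alice): course_id=NULL, no match -> dropped
  - enrollment 4 (Helen): course_id=4 -> matches Physics
  - enrollment 5 (Aaron): course_id=4 -> matches Physics
So 2 of 5 rows are dropped.

SQL:
SELECT a.student, b.title AS course
FROM enrollments a
INNER JOIN courses b ON a.course_id = b.id

Result:
student | course 
--------+--------
Grace   | Biology
Helen   | Physics
Aaron   | Physics


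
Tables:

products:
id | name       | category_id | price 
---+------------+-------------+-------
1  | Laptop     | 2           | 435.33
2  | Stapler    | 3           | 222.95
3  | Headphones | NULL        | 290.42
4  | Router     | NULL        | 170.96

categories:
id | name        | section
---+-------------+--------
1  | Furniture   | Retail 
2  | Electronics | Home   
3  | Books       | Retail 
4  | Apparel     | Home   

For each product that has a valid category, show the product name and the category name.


INNER JOIN keeps only products rows whose category_id matches an id in categories. Walk through each product:
  - product 1 (Laptop): category_id=2 -> matches Electronics
  - product 2 (Stapler): category_id=3 -> matches Books
  - product 3 (Headphones): category_id=NULL, no match -> dropped
  - product 4 (Router): category_id=NULL, no match -> dropped
So 2 of 4 rows are dropped.

SQL:
SELECT a.name, b.name AS category
FROM products a
INNER JOIN categories b ON a.category_id = b.id

Result:
name    | category   
--------+------------
Laptop  | Electronics
Stapler | Books      


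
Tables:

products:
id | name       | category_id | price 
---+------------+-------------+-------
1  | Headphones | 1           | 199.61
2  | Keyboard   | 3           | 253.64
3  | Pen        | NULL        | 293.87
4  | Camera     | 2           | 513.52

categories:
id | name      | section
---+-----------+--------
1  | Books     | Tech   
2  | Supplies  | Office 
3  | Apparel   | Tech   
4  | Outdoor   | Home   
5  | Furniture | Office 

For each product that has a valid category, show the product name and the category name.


INNER JOIN keeps only products rows whose category_id matches an id in categories. Walk through each product:
  - product 1 (Headphones): category_id=1 -> matches Books
  - product 2 (Keyboard): category_id=3 -> matches Apparel
  - product 3 (Pen): category_id=NULL, no match -> dropped
  - product 4 (Camera): category_id=2 -> matches Supplies
So 1 of 4 rows is dropped.

SQL:
SELECT a.name, b.name AS category
FROM products a
INNER JOIN categories b ON a.category_id = b.id

Result:
name       | category
-----------+---------
Headphones | Books   
Keyboard   | Apparel 
Camera     | Supplies


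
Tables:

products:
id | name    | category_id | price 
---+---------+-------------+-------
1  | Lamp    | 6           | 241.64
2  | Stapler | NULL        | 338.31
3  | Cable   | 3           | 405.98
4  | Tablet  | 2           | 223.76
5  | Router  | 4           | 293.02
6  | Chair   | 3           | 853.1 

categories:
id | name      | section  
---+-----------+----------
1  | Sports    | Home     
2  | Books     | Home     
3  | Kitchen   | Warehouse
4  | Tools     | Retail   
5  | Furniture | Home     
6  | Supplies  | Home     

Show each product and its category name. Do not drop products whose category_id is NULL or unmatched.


LEFT JOIN keeps every row from products (the left table); where category_id has no match in categories, the category columns become NULL. Walk through each product:
  - product 1 (Lamp): category_id=6 -> matches Supplies
  - product 2 (Stapler): category_id=NULL, no match -> kept with NULL
  - product 3 (Cable): category_id=3 -> matches Kitchen
  - product 4 (Tablet): category_id=2 -> matches Books
  - product 5 (Router): category_id=4 -> matches Tools
  - product 6 (Chair): category_id=3 -> matches Kitchen
All 6 rows appear; 1 has NULL category.

SQL:
SELECT a.name, b.name AS category
FROM products a
LEFT JOIN categories b ON a.category_id = b.id

Result:
name    | category
--------+---------
Lamp    | Supplies
Stapler | NULL    
Cable   | Kitchen 
Tablet  | Books   
Router  | Tools   
Chair   | Kitchen 


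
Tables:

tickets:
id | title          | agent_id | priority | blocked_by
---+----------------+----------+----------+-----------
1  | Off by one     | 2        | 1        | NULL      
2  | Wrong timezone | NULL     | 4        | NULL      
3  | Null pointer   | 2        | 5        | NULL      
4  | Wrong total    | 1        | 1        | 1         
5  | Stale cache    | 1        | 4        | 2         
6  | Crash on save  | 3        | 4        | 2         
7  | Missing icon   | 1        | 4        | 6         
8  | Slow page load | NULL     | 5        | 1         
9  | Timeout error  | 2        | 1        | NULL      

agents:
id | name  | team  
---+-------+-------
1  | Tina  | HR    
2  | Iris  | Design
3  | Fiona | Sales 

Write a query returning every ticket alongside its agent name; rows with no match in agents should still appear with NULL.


LEFT JOIN keeps every row from tickets (the left table); where agent_id has no match in agents, the agent columns become NULL. Walk through each ticket:
  - ticket 1 (Off by one): agent_id=2 -> matches Iris
  - ticket 2 (Wrong timezone): agent_id=NULL, no match -> kept with NULL
  - ticket 3 (Null pointer): agent_id=2 -> matches Iris
  - ticket 4 (Wrong total): agent_id=1 -> matches Tina
  - ticket 5 (Stale cache): agent_id=1 -> matches Tina
  - ticket 6 (Crash on save): agent_id=3 -> matches Fiona
  - ticket 7 (Missing icon): agent_id=1 -> matches Tina
  - ticket 8 (Slow page load): agent_id=NULL, no match -> kept with NULL
  - ticket 9 (Timeout error): agent_id=2 -> matches Iris
All 9 rows appear; 2 have NULL agent.

SQL:
SELECT a.title, b.name AS agent
FROM tickets a
LEFT JOIN agents b ON a.agent_id = b.id

Result:
title          | agent
---------------+------
Off by one     | Iris 
Wrong timezone | NULL 
Null pointer   | Iris 
Wrong total    | Tina 
Stale cache    | Tina 
Crash on save  | Fiona
Missing icon   | Tina 
Slow page load | NULL 
Timeout error  | Iris 


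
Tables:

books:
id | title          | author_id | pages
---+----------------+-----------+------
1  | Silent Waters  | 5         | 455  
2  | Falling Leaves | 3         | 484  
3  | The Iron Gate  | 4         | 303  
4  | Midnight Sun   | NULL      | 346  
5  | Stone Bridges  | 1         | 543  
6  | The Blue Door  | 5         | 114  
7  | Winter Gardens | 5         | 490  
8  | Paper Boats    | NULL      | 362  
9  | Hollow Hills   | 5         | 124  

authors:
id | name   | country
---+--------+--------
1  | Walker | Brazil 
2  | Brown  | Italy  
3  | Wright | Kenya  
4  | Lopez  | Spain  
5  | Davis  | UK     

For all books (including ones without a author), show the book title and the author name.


LEFT JOIN keeps every row from books (the left table); where author_id has no match in authors, the author columns become NULL. Walk through each book:
  - book 1 (Silent Waters): author_id=5 -> matches Davis
  - book 2 (Falling Leaves): author_id=3 -> matches Wright
  - book 3 (The Iron Gate): author_id=4 -> matches Lopez
  - book 4 (Midnight Sun): author_id=NULL, no match -> kept with NULL
  - book 5 (Stone Bridges): author_id=1 -> matches Walker
  - book 6 (The Blue Door): author_id=5 -> matches Davis
  - book 7 (Winter Gardens): author_id=5 -> matches Davis
  - book 8 (Paper Boats): author_id=NULL, no match -> kept with NULL
  - book 9 (Hollow Hills): author_id=5 -> matches Davis
All 9 rows appear; 2 have NULL author.

SQL:
SELECT a.title, b.name AS author
FROM books a
LEFT JOIN authors b ON a.author_id = b.id

Result:
title          | author
---------------+-------
Silent Waters  | Davis 
Falling Leaves | Wright
The Iron Gate  | Lopez 
Midnight Sun   | NULL  
Stone Bridges  | Walker
The Blue Door  | Davis 
Winter Gardens | Davis 
Paper Boats    | NULL  
Hollow Hills   | Davis 


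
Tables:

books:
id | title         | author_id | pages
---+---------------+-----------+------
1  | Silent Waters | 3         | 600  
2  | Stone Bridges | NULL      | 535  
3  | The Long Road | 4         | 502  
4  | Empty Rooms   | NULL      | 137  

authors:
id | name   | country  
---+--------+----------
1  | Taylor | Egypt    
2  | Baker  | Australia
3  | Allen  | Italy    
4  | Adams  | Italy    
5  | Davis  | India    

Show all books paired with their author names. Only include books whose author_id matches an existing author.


INNER JOIN keeps only books rows whose author_id matches an id in authors. Walk through each book:
  - book 1 (Silent Waters): author_id=3 -> matches Allen
  - book 2 (Stone Bridges): author_id=NULL, no match -> dropped
  - book 3 (The Long Road): author_id=4 -> matches Adams
  - book 4 (Empty Rooms): author_id=NULL, no match -> dropped
So 2 of 4 rows are dropped.

SQL:
SELECT a.title, b.name AS author
FROM books a
INNER JOIN authors b ON a.author_id = b.id

Result:
title         | author
--------------+-------
Silent Waters | Allen 
The Long Road | Adams 


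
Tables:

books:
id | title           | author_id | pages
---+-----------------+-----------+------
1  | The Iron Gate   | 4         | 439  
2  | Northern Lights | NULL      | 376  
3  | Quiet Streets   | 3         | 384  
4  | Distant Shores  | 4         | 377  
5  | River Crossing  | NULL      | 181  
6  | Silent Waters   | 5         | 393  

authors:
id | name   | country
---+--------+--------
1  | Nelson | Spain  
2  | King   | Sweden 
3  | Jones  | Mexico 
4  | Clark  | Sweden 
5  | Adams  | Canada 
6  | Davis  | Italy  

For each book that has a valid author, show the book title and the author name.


INNER JOIN keeps only books rows whose author_id matches an id in authors. Walk through each book:
  - book 1 (The Iron Gate): author_id=4 -> matches Clark
  - book 2 (Northern Lights): author_id=NULL, no match -> dropped
  - book 3 (Quiet Streets): author_id=3 -> matches Jones
  - book 4 (Distant Shores): author_id=4 -> matches Clark
  - book 5 (River Crossing): author_id=NULL, no match -> dropped
  - book 6 (Silent Waters): author_id=5 -> matches Adams
So 2 of 6 rows are dropped.

SQL:
SELECT a.title, b.name AS author
FROM books a
INNER JOIN authors b ON a.author_id = b.id

Result:
title          | author
---------------+-------
The Iron Gate  | Clark 
Quiet Streets  | Jones 
Distant Shores | Clark 
Silent Waters  | Adams 
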